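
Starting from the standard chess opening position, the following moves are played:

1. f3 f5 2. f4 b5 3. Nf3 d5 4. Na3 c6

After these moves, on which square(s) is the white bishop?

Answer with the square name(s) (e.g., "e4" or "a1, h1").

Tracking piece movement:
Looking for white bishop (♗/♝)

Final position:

  a b c d e f g h
  ─────────────────
8│♜ ♞ ♝ ♛ ♚ ♝ ♞ ♜│8
7│♟ · · · ♟ · ♟ ♟│7
6│· · ♟ · · · · ·│6
5│· ♟ · ♟ · ♟ · ·│5
4│· · · · · ♙ · ·│4
3│♘ · · · · ♘ · ·│3
2│♙ ♙ ♙ ♙ ♙ · ♙ ♙│2
1│♖ · ♗ ♕ ♔ ♗ · ♖│1
  ─────────────────
  a b c d e f g h


c1, f1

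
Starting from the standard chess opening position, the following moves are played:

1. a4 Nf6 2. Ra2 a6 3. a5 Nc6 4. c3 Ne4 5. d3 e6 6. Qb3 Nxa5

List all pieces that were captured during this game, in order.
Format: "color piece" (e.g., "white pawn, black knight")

Tracking captures:
  Nxa5: captured white pawn

white pawn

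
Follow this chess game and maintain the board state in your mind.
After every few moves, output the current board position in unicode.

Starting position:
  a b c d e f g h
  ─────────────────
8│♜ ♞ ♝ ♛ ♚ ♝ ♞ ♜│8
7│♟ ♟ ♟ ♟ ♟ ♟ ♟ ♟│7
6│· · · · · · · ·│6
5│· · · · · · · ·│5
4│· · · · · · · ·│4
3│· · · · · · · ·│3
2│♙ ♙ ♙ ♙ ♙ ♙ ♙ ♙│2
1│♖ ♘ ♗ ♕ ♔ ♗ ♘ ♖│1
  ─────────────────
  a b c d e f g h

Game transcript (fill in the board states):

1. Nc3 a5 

  a b c d e f g h
  ─────────────────
8│♜ ♞ ♝ ♛ ♚ ♝ ♞ ♜│8
7│· ♟ ♟ ♟ ♟ ♟ ♟ ♟│7
6│· · · · · · · ·│6
5│♟ · · · · · · ·│5
4│· · · · · · · ·│4
3│· · ♘ · · · · ·│3
2│♙ ♙ ♙ ♙ ♙ ♙ ♙ ♙│2
1│♖ · ♗ ♕ ♔ ♗ ♘ ♖│1
  ─────────────────
  a b c d e f g h

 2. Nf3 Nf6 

  a b c d e f g h
  ─────────────────
8│♜ ♞ ♝ ♛ ♚ ♝ · ♜│8
7│· ♟ ♟ ♟ ♟ ♟ ♟ ♟│7
6│· · · · · ♞ · ·│6
5│♟ · · · · · · ·│5
4│· · · · · · · ·│4
3│· · ♘ · · ♘ · ·│3
2│♙ ♙ ♙ ♙ ♙ ♙ ♙ ♙│2
1│♖ · ♗ ♕ ♔ ♗ · ♖│1
  ─────────────────
  a b c d e f g h

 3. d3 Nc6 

  a b c d e f g h
  ─────────────────
8│♜ · ♝ ♛ ♚ ♝ · ♜│8
7│· ♟ ♟ ♟ ♟ ♟ ♟ ♟│7
6│· · ♞ · · ♞ · ·│6
5│♟ · · · · · · ·│5
4│· · · · · · · ·│4
3│· · ♘ ♙ · ♘ · ·│3
2│♙ ♙ ♙ · ♙ ♙ ♙ ♙│2
1│♖ · ♗ ♕ ♔ ♗ · ♖│1
  ─────────────────
  a b c d e f g h



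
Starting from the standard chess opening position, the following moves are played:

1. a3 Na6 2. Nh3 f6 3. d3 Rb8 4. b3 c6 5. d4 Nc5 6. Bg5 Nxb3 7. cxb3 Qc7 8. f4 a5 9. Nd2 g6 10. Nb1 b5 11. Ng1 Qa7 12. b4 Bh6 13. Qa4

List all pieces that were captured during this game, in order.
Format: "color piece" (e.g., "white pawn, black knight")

Tracking captures:
  Nxb3: captured white pawn
  cxb3: captured black knight

white pawn, black knight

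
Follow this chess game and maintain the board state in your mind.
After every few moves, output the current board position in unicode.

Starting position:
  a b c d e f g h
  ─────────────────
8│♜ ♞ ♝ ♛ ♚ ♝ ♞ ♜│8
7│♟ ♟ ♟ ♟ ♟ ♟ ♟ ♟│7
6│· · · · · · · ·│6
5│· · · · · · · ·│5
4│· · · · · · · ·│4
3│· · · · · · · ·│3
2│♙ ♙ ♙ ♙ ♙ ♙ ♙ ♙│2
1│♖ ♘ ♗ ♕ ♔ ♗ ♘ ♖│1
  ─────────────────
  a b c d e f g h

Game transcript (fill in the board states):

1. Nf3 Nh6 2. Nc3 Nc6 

  a b c d e f g h
  ─────────────────
8│♜ · ♝ ♛ ♚ ♝ · ♜│8
7│♟ ♟ ♟ ♟ ♟ ♟ ♟ ♟│7
6│· · ♞ · · · · ♞│6
5│· · · · · · · ·│5
4│· · · · · · · ·│4
3│· · ♘ · · ♘ · ·│3
2│♙ ♙ ♙ ♙ ♙ ♙ ♙ ♙│2
1│♖ · ♗ ♕ ♔ ♗ · ♖│1
  ─────────────────
  a b c d e f g h

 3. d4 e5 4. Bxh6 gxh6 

  a b c d e f g h
  ─────────────────
8│♜ · ♝ ♛ ♚ ♝ · ♜│8
7│♟ ♟ ♟ ♟ · ♟ · ♟│7
6│· · ♞ · · · · ♟│6
5│· · · · ♟ · · ·│5
4│· · · ♙ · · · ·│4
3│· · ♘ · · ♘ · ·│3
2│♙ ♙ ♙ · ♙ ♙ ♙ ♙│2
1│♖ · · ♕ ♔ ♗ · ♖│1
  ─────────────────
  a b c d e f g h

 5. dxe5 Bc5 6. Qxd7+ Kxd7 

  a b c d e f g h
  ─────────────────
8│♜ · ♝ ♛ · · · ♜│8
7│♟ ♟ ♟ ♚ · ♟ · ♟│7
6│· · ♞ · · · · ♟│6
5│· · ♝ · ♙ · · ·│5
4│· · · · · · · ·│4
3│· · ♘ · · ♘ · ·│3
2│♙ ♙ ♙ · ♙ ♙ ♙ ♙│2
1│♖ · · · ♔ ♗ · ♖│1
  ─────────────────
  a b c d e f g h

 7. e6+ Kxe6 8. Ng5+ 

  a b c d e f g h
  ─────────────────
8│♜ · ♝ ♛ · · · ♜│8
7│♟ ♟ ♟ · · ♟ · ♟│7
6│· · ♞ · ♚ · · ♟│6
5│· · ♝ · · · ♘ ·│5
4│· · · · · · · ·│4
3│· · ♘ · · · · ·│3
2│♙ ♙ ♙ · ♙ ♙ ♙ ♙│2
1│♖ · · · ♔ ♗ · ♖│1
  ─────────────────
  a b c d e f g h


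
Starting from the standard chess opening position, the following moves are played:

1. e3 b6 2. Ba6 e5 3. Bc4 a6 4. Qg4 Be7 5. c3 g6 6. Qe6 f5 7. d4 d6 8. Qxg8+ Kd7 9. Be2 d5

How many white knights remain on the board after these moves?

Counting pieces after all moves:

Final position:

  a b c d e f g h
  ─────────────────
8│♜ ♞ ♝ ♛ · · ♕ ♜│8
7│· · ♟ ♚ ♝ · · ♟│7
6│♟ ♟ · · · · ♟ ·│6
5│· · · ♟ ♟ ♟ · ·│5
4│· · · ♙ · · · ·│4
3│· · ♙ · ♙ · · ·│3
2│♙ ♙ · · ♗ ♙ ♙ ♙│2
1│♖ ♘ ♗ · ♔ · ♘ ♖│1
  ─────────────────
  a b c d e f g h


2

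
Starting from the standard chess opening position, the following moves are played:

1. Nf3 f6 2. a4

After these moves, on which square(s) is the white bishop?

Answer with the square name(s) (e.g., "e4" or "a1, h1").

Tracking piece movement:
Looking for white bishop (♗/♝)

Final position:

  a b c d e f g h
  ─────────────────
8│♜ ♞ ♝ ♛ ♚ ♝ ♞ ♜│8
7│♟ ♟ ♟ ♟ ♟ · ♟ ♟│7
6│· · · · · ♟ · ·│6
5│· · · · · · · ·│5
4│♙ · · · · · · ·│4
3│· · · · · ♘ · ·│3
2│· ♙ ♙ ♙ ♙ ♙ ♙ ♙│2
1│♖ ♘ ♗ ♕ ♔ ♗ · ♖│1
  ─────────────────
  a b c d e f g h


c1, f1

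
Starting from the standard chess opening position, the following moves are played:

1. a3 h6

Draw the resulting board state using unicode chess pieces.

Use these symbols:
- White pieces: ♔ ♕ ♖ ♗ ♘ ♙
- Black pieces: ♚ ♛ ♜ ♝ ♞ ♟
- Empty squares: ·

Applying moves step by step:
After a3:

♜ ♞ ♝ ♛ ♚ ♝ ♞ ♜
♟ ♟ ♟ ♟ ♟ ♟ ♟ ♟
· · · · · · · ·
· · · · · · · ·
· · · · · · · ·
♙ · · · · · · ·
· ♙ ♙ ♙ ♙ ♙ ♙ ♙
♖ ♘ ♗ ♕ ♔ ♗ ♘ ♖


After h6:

♜ ♞ ♝ ♛ ♚ ♝ ♞ ♜
♟ ♟ ♟ ♟ ♟ ♟ ♟ ·
· · · · · · · ♟
· · · · · · · ·
· · · · · · · ·
♙ · · · · · · ·
· ♙ ♙ ♙ ♙ ♙ ♙ ♙
♖ ♘ ♗ ♕ ♔ ♗ ♘ ♖



  a b c d e f g h
  ─────────────────
8│♜ ♞ ♝ ♛ ♚ ♝ ♞ ♜│8
7│♟ ♟ ♟ ♟ ♟ ♟ ♟ ·│7
6│· · · · · · · ♟│6
5│· · · · · · · ·│5
4│· · · · · · · ·│4
3│♙ · · · · · · ·│3
2│· ♙ ♙ ♙ ♙ ♙ ♙ ♙│2
1│♖ ♘ ♗ ♕ ♔ ♗ ♘ ♖│1
  ─────────────────
  a b c d e f g h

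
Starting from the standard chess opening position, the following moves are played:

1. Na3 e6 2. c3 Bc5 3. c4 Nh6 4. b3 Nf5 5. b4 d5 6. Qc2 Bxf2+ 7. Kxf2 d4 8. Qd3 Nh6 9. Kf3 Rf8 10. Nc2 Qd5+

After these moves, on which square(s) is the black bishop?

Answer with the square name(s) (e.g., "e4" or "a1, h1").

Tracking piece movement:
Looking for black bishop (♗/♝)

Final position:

  a b c d e f g h
  ─────────────────
8│♜ ♞ ♝ · ♚ ♜ · ·│8
7│♟ ♟ ♟ · · ♟ ♟ ♟│7
6│· · · · ♟ · · ♞│6
5│· · · ♛ · · · ·│5
4│· ♙ ♙ ♟ · · · ·│4
3│· · · ♕ · ♔ · ·│3
2│♙ · ♘ ♙ ♙ · ♙ ♙│2
1│♖ · ♗ · · ♗ ♘ ♖│1
  ─────────────────
  a b c d e f g h


c8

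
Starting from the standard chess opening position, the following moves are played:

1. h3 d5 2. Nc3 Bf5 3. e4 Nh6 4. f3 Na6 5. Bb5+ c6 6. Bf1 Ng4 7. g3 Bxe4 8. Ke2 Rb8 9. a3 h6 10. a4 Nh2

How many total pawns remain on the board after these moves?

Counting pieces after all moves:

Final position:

  a b c d e f g h
  ─────────────────
8│· ♜ · ♛ ♚ ♝ · ♜│8
7│♟ ♟ · · ♟ ♟ ♟ ·│7
6│♞ · ♟ · · · · ♟│6
5│· · · ♟ · · · ·│5
4│♙ · · · ♝ · · ·│4
3│· · ♘ · · ♙ ♙ ♙│3
2│· ♙ ♙ ♙ ♔ · · ♞│2
1│♖ · ♗ ♕ · ♗ ♘ ♖│1
  ─────────────────
  a b c d e f g h


15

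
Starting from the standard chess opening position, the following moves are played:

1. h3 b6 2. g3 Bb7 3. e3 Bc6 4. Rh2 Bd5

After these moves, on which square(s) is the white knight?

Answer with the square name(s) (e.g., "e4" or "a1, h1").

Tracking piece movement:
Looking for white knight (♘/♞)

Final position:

  a b c d e f g h
  ─────────────────
8│♜ ♞ · ♛ ♚ ♝ ♞ ♜│8
7│♟ · ♟ ♟ ♟ ♟ ♟ ♟│7
6│· ♟ · · · · · ·│6
5│· · · ♝ · · · ·│5
4│· · · · · · · ·│4
3│· · · · ♙ · ♙ ♙│3
2│♙ ♙ ♙ ♙ · ♙ · ♖│2
1│♖ ♘ ♗ ♕ ♔ ♗ ♘ ·│1
  ─────────────────
  a b c d e f g h


b1, g1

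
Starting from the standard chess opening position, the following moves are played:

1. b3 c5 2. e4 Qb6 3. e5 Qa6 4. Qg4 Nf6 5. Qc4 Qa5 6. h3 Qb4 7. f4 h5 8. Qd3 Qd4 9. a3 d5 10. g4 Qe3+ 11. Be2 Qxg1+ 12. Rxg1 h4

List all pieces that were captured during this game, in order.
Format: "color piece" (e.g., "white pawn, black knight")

Tracking captures:
  Qxg1+: captured white knight
  Rxg1: captured black queen

white knight, black queen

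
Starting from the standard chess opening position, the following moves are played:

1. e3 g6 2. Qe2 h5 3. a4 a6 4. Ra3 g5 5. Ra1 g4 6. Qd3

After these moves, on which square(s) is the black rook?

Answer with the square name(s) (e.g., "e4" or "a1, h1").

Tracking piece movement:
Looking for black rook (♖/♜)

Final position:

  a b c d e f g h
  ─────────────────
8│♜ ♞ ♝ ♛ ♚ ♝ ♞ ♜│8
7│· ♟ ♟ ♟ ♟ ♟ · ·│7
6│♟ · · · · · · ·│6
5│· · · · · · · ♟│5
4│♙ · · · · · ♟ ·│4
3│· · · ♕ ♙ · · ·│3
2│· ♙ ♙ ♙ · ♙ ♙ ♙│2
1│♖ ♘ ♗ · ♔ ♗ ♘ ♖│1
  ─────────────────
  a b c d e f g h


a8, h8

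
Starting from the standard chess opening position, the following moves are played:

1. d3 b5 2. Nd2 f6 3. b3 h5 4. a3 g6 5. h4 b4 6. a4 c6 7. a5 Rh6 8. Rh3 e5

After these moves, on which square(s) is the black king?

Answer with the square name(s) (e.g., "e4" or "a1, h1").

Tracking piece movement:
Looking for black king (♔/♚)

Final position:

  a b c d e f g h
  ─────────────────
8│♜ ♞ ♝ ♛ ♚ ♝ ♞ ·│8
7│♟ · · ♟ · · · ·│7
6│· · ♟ · · ♟ ♟ ♜│6
5│♙ · · · ♟ · · ♟│5
4│· ♟ · · · · · ♙│4
3│· ♙ · ♙ · · · ♖│3
2│· · ♙ ♘ ♙ ♙ ♙ ·│2
1│♖ · ♗ ♕ ♔ ♗ ♘ ·│1
  ─────────────────
  a b c d e f g h


e8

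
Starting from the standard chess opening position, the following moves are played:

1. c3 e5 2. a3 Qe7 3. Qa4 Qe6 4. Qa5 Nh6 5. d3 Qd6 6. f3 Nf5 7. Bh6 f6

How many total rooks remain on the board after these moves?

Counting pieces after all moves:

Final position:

  a b c d e f g h
  ─────────────────
8│♜ ♞ ♝ · ♚ ♝ · ♜│8
7│♟ ♟ ♟ ♟ · · ♟ ♟│7
6│· · · ♛ · ♟ · ♗│6
5│♕ · · · ♟ ♞ · ·│5
4│· · · · · · · ·│4
3│♙ · ♙ ♙ · ♙ · ·│3
2│· ♙ · · ♙ · ♙ ♙│2
1│♖ ♘ · · ♔ ♗ ♘ ♖│1
  ─────────────────
  a b c d e f g h


4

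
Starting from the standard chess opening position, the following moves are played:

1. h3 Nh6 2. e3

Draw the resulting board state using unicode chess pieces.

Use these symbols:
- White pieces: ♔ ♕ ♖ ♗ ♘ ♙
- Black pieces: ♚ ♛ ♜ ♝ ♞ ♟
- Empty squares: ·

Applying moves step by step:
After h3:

♜ ♞ ♝ ♛ ♚ ♝ ♞ ♜
♟ ♟ ♟ ♟ ♟ ♟ ♟ ♟
· · · · · · · ·
· · · · · · · ·
· · · · · · · ·
· · · · · · · ♙
♙ ♙ ♙ ♙ ♙ ♙ ♙ ·
♖ ♘ ♗ ♕ ♔ ♗ ♘ ♖


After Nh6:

♜ ♞ ♝ ♛ ♚ ♝ · ♜
♟ ♟ ♟ ♟ ♟ ♟ ♟ ♟
· · · · · · · ♞
· · · · · · · ·
· · · · · · · ·
· · · · · · · ♙
♙ ♙ ♙ ♙ ♙ ♙ ♙ ·
♖ ♘ ♗ ♕ ♔ ♗ ♘ ♖


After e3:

♜ ♞ ♝ ♛ ♚ ♝ · ♜
♟ ♟ ♟ ♟ ♟ ♟ ♟ ♟
· · · · · · · ♞
· · · · · · · ·
· · · · · · · ·
· · · · ♙ · · ♙
♙ ♙ ♙ ♙ · ♙ ♙ ·
♖ ♘ ♗ ♕ ♔ ♗ ♘ ♖



  a b c d e f g h
  ─────────────────
8│♜ ♞ ♝ ♛ ♚ ♝ · ♜│8
7│♟ ♟ ♟ ♟ ♟ ♟ ♟ ♟│7
6│· · · · · · · ♞│6
5│· · · · · · · ·│5
4│· · · · · · · ·│4
3│· · · · ♙ · · ♙│3
2│♙ ♙ ♙ ♙ · ♙ ♙ ·│2
1│♖ ♘ ♗ ♕ ♔ ♗ ♘ ♖│1
  ─────────────────
  a b c d e f g h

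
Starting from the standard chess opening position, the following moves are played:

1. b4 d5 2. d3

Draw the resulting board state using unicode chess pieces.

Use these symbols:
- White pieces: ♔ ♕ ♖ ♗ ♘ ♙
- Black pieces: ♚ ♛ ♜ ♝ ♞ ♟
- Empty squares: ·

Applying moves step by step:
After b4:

♜ ♞ ♝ ♛ ♚ ♝ ♞ ♜
♟ ♟ ♟ ♟ ♟ ♟ ♟ ♟
· · · · · · · ·
· · · · · · · ·
· ♙ · · · · · ·
· · · · · · · ·
♙ · ♙ ♙ ♙ ♙ ♙ ♙
♖ ♘ ♗ ♕ ♔ ♗ ♘ ♖


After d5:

♜ ♞ ♝ ♛ ♚ ♝ ♞ ♜
♟ ♟ ♟ · ♟ ♟ ♟ ♟
· · · · · · · ·
· · · ♟ · · · ·
· ♙ · · · · · ·
· · · · · · · ·
♙ · ♙ ♙ ♙ ♙ ♙ ♙
♖ ♘ ♗ ♕ ♔ ♗ ♘ ♖


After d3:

♜ ♞ ♝ ♛ ♚ ♝ ♞ ♜
♟ ♟ ♟ · ♟ ♟ ♟ ♟
· · · · · · · ·
· · · ♟ · · · ·
· ♙ · · · · · ·
· · · ♙ · · · ·
♙ · ♙ · ♙ ♙ ♙ ♙
♖ ♘ ♗ ♕ ♔ ♗ ♘ ♖



  a b c d e f g h
  ─────────────────
8│♜ ♞ ♝ ♛ ♚ ♝ ♞ ♜│8
7│♟ ♟ ♟ · ♟ ♟ ♟ ♟│7
6│· · · · · · · ·│6
5│· · · ♟ · · · ·│5
4│· ♙ · · · · · ·│4
3│· · · ♙ · · · ·│3
2│♙ · ♙ · ♙ ♙ ♙ ♙│2
1│♖ ♘ ♗ ♕ ♔ ♗ ♘ ♖│1
  ─────────────────
  a b c d e f g h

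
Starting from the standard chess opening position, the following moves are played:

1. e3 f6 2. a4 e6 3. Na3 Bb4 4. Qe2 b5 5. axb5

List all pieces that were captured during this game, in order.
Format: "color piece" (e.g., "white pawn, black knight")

Tracking captures:
  axb5: captured black pawn

black pawn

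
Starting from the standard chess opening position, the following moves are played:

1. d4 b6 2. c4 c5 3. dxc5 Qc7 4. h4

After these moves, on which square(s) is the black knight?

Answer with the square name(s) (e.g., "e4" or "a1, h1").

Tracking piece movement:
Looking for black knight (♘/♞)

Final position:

  a b c d e f g h
  ─────────────────
8│♜ ♞ ♝ · ♚ ♝ ♞ ♜│8
7│♟ · ♛ ♟ ♟ ♟ ♟ ♟│7
6│· ♟ · · · · · ·│6
5│· · ♙ · · · · ·│5
4│· · ♙ · · · · ♙│4
3│· · · · · · · ·│3
2│♙ ♙ · · ♙ ♙ ♙ ·│2
1│♖ ♘ ♗ ♕ ♔ ♗ ♘ ♖│1
  ─────────────────
  a b c d e f g h


b8, g8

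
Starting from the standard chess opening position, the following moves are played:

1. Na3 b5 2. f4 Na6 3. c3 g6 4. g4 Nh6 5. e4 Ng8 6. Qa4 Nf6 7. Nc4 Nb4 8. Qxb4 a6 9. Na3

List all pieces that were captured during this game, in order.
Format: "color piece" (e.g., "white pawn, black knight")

Tracking captures:
  Qxb4: captured black knight

black knight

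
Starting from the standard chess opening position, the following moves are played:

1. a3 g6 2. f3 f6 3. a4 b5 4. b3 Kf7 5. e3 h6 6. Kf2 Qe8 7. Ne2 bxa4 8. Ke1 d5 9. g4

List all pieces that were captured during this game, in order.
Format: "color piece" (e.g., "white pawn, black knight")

Tracking captures:
  bxa4: captured white pawn

white pawn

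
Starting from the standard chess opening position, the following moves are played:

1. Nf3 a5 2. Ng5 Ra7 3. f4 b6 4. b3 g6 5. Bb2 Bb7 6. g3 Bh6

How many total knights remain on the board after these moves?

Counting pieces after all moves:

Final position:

  a b c d e f g h
  ─────────────────
8│· ♞ · ♛ ♚ · ♞ ♜│8
7│♜ ♝ ♟ ♟ ♟ ♟ · ♟│7
6│· ♟ · · · · ♟ ♝│6
5│♟ · · · · · ♘ ·│5
4│· · · · · ♙ · ·│4
3│· ♙ · · · · ♙ ·│3
2│♙ ♗ ♙ ♙ ♙ · · ♙│2
1│♖ ♘ · ♕ ♔ ♗ · ♖│1
  ─────────────────
  a b c d e f g h


4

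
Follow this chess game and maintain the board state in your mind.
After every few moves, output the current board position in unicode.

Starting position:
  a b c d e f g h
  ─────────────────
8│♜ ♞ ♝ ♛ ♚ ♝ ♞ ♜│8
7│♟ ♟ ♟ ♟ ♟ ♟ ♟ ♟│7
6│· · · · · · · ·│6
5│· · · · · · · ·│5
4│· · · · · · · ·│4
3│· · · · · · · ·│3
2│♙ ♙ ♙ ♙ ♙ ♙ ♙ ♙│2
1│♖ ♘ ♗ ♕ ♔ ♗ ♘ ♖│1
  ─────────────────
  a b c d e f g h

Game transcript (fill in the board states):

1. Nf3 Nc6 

  a b c d e f g h
  ─────────────────
8│♜ · ♝ ♛ ♚ ♝ ♞ ♜│8
7│♟ ♟ ♟ ♟ ♟ ♟ ♟ ♟│7
6│· · ♞ · · · · ·│6
5│· · · · · · · ·│5
4│· · · · · · · ·│4
3│· · · · · ♘ · ·│3
2│♙ ♙ ♙ ♙ ♙ ♙ ♙ ♙│2
1│♖ ♘ ♗ ♕ ♔ ♗ · ♖│1
  ─────────────────
  a b c d e f g h

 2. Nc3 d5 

  a b c d e f g h
  ─────────────────
8│♜ · ♝ ♛ ♚ ♝ ♞ ♜│8
7│♟ ♟ ♟ · ♟ ♟ ♟ ♟│7
6│· · ♞ · · · · ·│6
5│· · · ♟ · · · ·│5
4│· · · · · · · ·│4
3│· · ♘ · · ♘ · ·│3
2│♙ ♙ ♙ ♙ ♙ ♙ ♙ ♙│2
1│♖ · ♗ ♕ ♔ ♗ · ♖│1
  ─────────────────
  a b c d e f g h

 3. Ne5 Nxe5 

  a b c d e f g h
  ─────────────────
8│♜ · ♝ ♛ ♚ ♝ ♞ ♜│8
7│♟ ♟ ♟ · ♟ ♟ ♟ ♟│7
6│· · · · · · · ·│6
5│· · · ♟ ♞ · · ·│5
4│· · · · · · · ·│4
3│· · ♘ · · · · ·│3
2│♙ ♙ ♙ ♙ ♙ ♙ ♙ ♙│2
1│♖ · ♗ ♕ ♔ ♗ · ♖│1
  ─────────────────
  a b c d e f g h

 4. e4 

  a b c d e f g h
  ─────────────────
8│♜ · ♝ ♛ ♚ ♝ ♞ ♜│8
7│♟ ♟ ♟ · ♟ ♟ ♟ ♟│7
6│· · · · · · · ·│6
5│· · · ♟ ♞ · · ·│5
4│· · · · ♙ · · ·│4
3│· · ♘ · · · · ·│3
2│♙ ♙ ♙ ♙ · ♙ ♙ ♙│2
1│♖ · ♗ ♕ ♔ ♗ · ♖│1
  ─────────────────
  a b c d e f g h


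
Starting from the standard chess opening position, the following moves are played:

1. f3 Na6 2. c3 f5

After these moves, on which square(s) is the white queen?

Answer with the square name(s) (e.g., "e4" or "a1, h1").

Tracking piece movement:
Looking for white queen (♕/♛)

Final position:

  a b c d e f g h
  ─────────────────
8│♜ · ♝ ♛ ♚ ♝ ♞ ♜│8
7│♟ ♟ ♟ ♟ ♟ · ♟ ♟│7
6│♞ · · · · · · ·│6
5│· · · · · ♟ · ·│5
4│· · · · · · · ·│4
3│· · ♙ · · ♙ · ·│3
2│♙ ♙ · ♙ ♙ · ♙ ♙│2
1│♖ ♘ ♗ ♕ ♔ ♗ ♘ ♖│1
  ─────────────────
  a b c d e f g h


d1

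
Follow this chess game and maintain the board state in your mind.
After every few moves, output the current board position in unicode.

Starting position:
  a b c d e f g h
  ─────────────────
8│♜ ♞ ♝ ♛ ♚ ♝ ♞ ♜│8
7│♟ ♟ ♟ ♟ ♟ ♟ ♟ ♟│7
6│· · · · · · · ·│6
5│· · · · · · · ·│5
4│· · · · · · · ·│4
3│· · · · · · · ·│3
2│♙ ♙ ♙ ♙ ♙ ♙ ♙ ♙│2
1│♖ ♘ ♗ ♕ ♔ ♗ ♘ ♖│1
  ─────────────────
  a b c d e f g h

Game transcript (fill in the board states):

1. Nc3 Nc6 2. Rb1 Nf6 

  a b c d e f g h
  ─────────────────
8│♜ · ♝ ♛ ♚ ♝ · ♜│8
7│♟ ♟ ♟ ♟ ♟ ♟ ♟ ♟│7
6│· · ♞ · · ♞ · ·│6
5│· · · · · · · ·│5
4│· · · · · · · ·│4
3│· · ♘ · · · · ·│3
2│♙ ♙ ♙ ♙ ♙ ♙ ♙ ♙│2
1│· ♖ ♗ ♕ ♔ ♗ ♘ ♖│1
  ─────────────────
  a b c d e f g h

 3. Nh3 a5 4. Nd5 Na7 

  a b c d e f g h
  ─────────────────
8│♜ · ♝ ♛ ♚ ♝ · ♜│8
7│♞ ♟ ♟ ♟ ♟ ♟ ♟ ♟│7
6│· · · · · ♞ · ·│6
5│♟ · · ♘ · · · ·│5
4│· · · · · · · ·│4
3│· · · · · · · ♘│3
2│♙ ♙ ♙ ♙ ♙ ♙ ♙ ♙│2
1│· ♖ ♗ ♕ ♔ ♗ · ♖│1
  ─────────────────
  a b c d e f g h

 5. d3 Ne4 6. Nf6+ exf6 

  a b c d e f g h
  ─────────────────
8│♜ · ♝ ♛ ♚ ♝ · ♜│8
7│♞ ♟ ♟ ♟ · ♟ ♟ ♟│7
6│· · · · · ♟ · ·│6
5│♟ · · · · · · ·│5
4│· · · · ♞ · · ·│4
3│· · · ♙ · · · ♘│3
2│♙ ♙ ♙ · ♙ ♙ ♙ ♙│2
1│· ♖ ♗ ♕ ♔ ♗ · ♖│1
  ─────────────────
  a b c d e f g h

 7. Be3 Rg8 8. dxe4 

  a b c d e f g h
  ─────────────────
8│♜ · ♝ ♛ ♚ ♝ ♜ ·│8
7│♞ ♟ ♟ ♟ · ♟ ♟ ♟│7
6│· · · · · ♟ · ·│6
5│♟ · · · · · · ·│5
4│· · · · ♙ · · ·│4
3│· · · · ♗ · · ♘│3
2│♙ ♙ ♙ · ♙ ♙ ♙ ♙│2
1│· ♖ · ♕ ♔ ♗ · ♖│1
  ─────────────────
  a b c d e f g h


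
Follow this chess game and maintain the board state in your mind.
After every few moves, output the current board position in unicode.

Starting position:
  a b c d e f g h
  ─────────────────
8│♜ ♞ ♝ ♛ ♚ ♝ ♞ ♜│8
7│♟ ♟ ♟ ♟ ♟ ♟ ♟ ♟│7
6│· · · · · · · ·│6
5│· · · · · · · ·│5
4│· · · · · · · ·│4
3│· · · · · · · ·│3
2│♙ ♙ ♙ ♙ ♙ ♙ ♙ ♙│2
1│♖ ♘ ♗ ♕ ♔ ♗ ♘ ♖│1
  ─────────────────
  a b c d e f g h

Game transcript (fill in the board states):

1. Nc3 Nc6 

  a b c d e f g h
  ─────────────────
8│♜ · ♝ ♛ ♚ ♝ ♞ ♜│8
7│♟ ♟ ♟ ♟ ♟ ♟ ♟ ♟│7
6│· · ♞ · · · · ·│6
5│· · · · · · · ·│5
4│· · · · · · · ·│4
3│· · ♘ · · · · ·│3
2│♙ ♙ ♙ ♙ ♙ ♙ ♙ ♙│2
1│♖ · ♗ ♕ ♔ ♗ ♘ ♖│1
  ─────────────────
  a b c d e f g h

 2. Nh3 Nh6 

  a b c d e f g h
  ─────────────────
8│♜ · ♝ ♛ ♚ ♝ · ♜│8
7│♟ ♟ ♟ ♟ ♟ ♟ ♟ ♟│7
6│· · ♞ · · · · ♞│6
5│· · · · · · · ·│5
4│· · · · · · · ·│4
3│· · ♘ · · · · ♘│3
2│♙ ♙ ♙ ♙ ♙ ♙ ♙ ♙│2
1│♖ · ♗ ♕ ♔ ♗ · ♖│1
  ─────────────────
  a b c d e f g h

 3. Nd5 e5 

  a b c d e f g h
  ─────────────────
8│♜ · ♝ ♛ ♚ ♝ · ♜│8
7│♟ ♟ ♟ ♟ · ♟ ♟ ♟│7
6│· · ♞ · · · · ♞│6
5│· · · ♘ ♟ · · ·│5
4│· · · · · · · ·│4
3│· · · · · · · ♘│3
2│♙ ♙ ♙ ♙ ♙ ♙ ♙ ♙│2
1│♖ · ♗ ♕ ♔ ♗ · ♖│1
  ─────────────────
  a b c d e f g h

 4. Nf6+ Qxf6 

  a b c d e f g h
  ─────────────────
8│♜ · ♝ · ♚ ♝ · ♜│8
7│♟ ♟ ♟ ♟ · ♟ ♟ ♟│7
6│· · ♞ · · ♛ · ♞│6
5│· · · · ♟ · · ·│5
4│· · · · · · · ·│4
3│· · · · · · · ♘│3
2│♙ ♙ ♙ ♙ ♙ ♙ ♙ ♙│2
1│♖ · ♗ ♕ ♔ ♗ · ♖│1
  ─────────────────
  a b c d e f g h

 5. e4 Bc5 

  a b c d e f g h
  ─────────────────
8│♜ · ♝ · ♚ · · ♜│8
7│♟ ♟ ♟ ♟ · ♟ ♟ ♟│7
6│· · ♞ · · ♛ · ♞│6
5│· · ♝ · ♟ · · ·│5
4│· · · · ♙ · · ·│4
3│· · · · · · · ♘│3
2│♙ ♙ ♙ ♙ · ♙ ♙ ♙│2
1│♖ · ♗ ♕ ♔ ♗ · ♖│1
  ─────────────────
  a b c d e f g h



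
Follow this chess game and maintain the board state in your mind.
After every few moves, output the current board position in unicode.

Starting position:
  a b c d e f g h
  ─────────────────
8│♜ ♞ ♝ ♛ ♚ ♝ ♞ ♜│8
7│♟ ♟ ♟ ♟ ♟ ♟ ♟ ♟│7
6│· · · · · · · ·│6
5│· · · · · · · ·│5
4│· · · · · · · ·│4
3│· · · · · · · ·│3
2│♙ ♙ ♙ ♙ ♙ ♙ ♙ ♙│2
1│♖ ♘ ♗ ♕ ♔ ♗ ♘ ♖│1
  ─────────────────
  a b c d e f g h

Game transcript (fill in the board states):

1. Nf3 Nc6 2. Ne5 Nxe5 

  a b c d e f g h
  ─────────────────
8│♜ · ♝ ♛ ♚ ♝ ♞ ♜│8
7│♟ ♟ ♟ ♟ ♟ ♟ ♟ ♟│7
6│· · · · · · · ·│6
5│· · · · ♞ · · ·│5
4│· · · · · · · ·│4
3│· · · · · · · ·│3
2│♙ ♙ ♙ ♙ ♙ ♙ ♙ ♙│2
1│♖ ♘ ♗ ♕ ♔ ♗ · ♖│1
  ─────────────────
  a b c d e f g h

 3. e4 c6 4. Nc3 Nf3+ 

  a b c d e f g h
  ─────────────────
8│♜ · ♝ ♛ ♚ ♝ ♞ ♜│8
7│♟ ♟ · ♟ ♟ ♟ ♟ ♟│7
6│· · ♟ · · · · ·│6
5│· · · · · · · ·│5
4│· · · · ♙ · · ·│4
3│· · ♘ · · ♞ · ·│3
2│♙ ♙ ♙ ♙ · ♙ ♙ ♙│2
1│♖ · ♗ ♕ ♔ ♗ · ♖│1
  ─────────────────
  a b c d e f g h

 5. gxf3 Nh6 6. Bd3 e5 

  a b c d e f g h
  ─────────────────
8│♜ · ♝ ♛ ♚ ♝ · ♜│8
7│♟ ♟ · ♟ · ♟ ♟ ♟│7
6│· · ♟ · · · · ♞│6
5│· · · · ♟ · · ·│5
4│· · · · ♙ · · ·│4
3│· · ♘ ♗ · ♙ · ·│3
2│♙ ♙ ♙ ♙ · ♙ · ♙│2
1│♖ · ♗ ♕ ♔ · · ♖│1
  ─────────────────
  a b c d e f g h

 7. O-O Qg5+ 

  a b c d e f g h
  ─────────────────
8│♜ · ♝ · ♚ ♝ · ♜│8
7│♟ ♟ · ♟ · ♟ ♟ ♟│7
6│· · ♟ · · · · ♞│6
5│· · · · ♟ · ♛ ·│5
4│· · · · ♙ · · ·│4
3│· · ♘ ♗ · ♙ · ·│3
2│♙ ♙ ♙ ♙ · ♙ · ♙│2
1│♖ · ♗ ♕ · ♖ ♔ ·│1
  ─────────────────
  a b c d e f g h


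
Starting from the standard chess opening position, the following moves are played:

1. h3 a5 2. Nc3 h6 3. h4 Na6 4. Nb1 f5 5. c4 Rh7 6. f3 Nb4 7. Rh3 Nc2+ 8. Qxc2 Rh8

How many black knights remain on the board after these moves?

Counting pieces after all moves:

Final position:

  a b c d e f g h
  ─────────────────
8│♜ · ♝ ♛ ♚ ♝ ♞ ♜│8
7│· ♟ ♟ ♟ ♟ · ♟ ·│7
6│· · · · · · · ♟│6
5│♟ · · · · ♟ · ·│5
4│· · ♙ · · · · ♙│4
3│· · · · · ♙ · ♖│3
2│♙ ♙ ♕ ♙ ♙ · ♙ ·│2
1│♖ ♘ ♗ · ♔ ♗ ♘ ·│1
  ─────────────────
  a b c d e f g h


1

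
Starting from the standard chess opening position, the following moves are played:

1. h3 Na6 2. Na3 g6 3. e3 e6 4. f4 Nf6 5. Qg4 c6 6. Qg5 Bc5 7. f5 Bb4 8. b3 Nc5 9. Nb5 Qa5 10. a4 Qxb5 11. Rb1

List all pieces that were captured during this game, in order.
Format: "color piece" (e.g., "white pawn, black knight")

Tracking captures:
  Qxb5: captured white knight

white knight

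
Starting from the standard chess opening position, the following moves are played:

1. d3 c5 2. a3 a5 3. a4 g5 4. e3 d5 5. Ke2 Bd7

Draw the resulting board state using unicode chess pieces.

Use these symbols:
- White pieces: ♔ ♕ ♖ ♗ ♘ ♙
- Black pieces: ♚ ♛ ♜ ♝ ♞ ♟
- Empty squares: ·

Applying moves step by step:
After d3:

♜ ♞ ♝ ♛ ♚ ♝ ♞ ♜
♟ ♟ ♟ ♟ ♟ ♟ ♟ ♟
· · · · · · · ·
· · · · · · · ·
· · · · · · · ·
· · · ♙ · · · ·
♙ ♙ ♙ · ♙ ♙ ♙ ♙
♖ ♘ ♗ ♕ ♔ ♗ ♘ ♖


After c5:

♜ ♞ ♝ ♛ ♚ ♝ ♞ ♜
♟ ♟ · ♟ ♟ ♟ ♟ ♟
· · · · · · · ·
· · ♟ · · · · ·
· · · · · · · ·
· · · ♙ · · · ·
♙ ♙ ♙ · ♙ ♙ ♙ ♙
♖ ♘ ♗ ♕ ♔ ♗ ♘ ♖


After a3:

♜ ♞ ♝ ♛ ♚ ♝ ♞ ♜
♟ ♟ · ♟ ♟ ♟ ♟ ♟
· · · · · · · ·
· · ♟ · · · · ·
· · · · · · · ·
♙ · · ♙ · · · ·
· ♙ ♙ · ♙ ♙ ♙ ♙
♖ ♘ ♗ ♕ ♔ ♗ ♘ ♖


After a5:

♜ ♞ ♝ ♛ ♚ ♝ ♞ ♜
· ♟ · ♟ ♟ ♟ ♟ ♟
· · · · · · · ·
♟ · ♟ · · · · ·
· · · · · · · ·
♙ · · ♙ · · · ·
· ♙ ♙ · ♙ ♙ ♙ ♙
♖ ♘ ♗ ♕ ♔ ♗ ♘ ♖


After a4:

♜ ♞ ♝ ♛ ♚ ♝ ♞ ♜
· ♟ · ♟ ♟ ♟ ♟ ♟
· · · · · · · ·
♟ · ♟ · · · · ·
♙ · · · · · · ·
· · · ♙ · · · ·
· ♙ ♙ · ♙ ♙ ♙ ♙
♖ ♘ ♗ ♕ ♔ ♗ ♘ ♖


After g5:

♜ ♞ ♝ ♛ ♚ ♝ ♞ ♜
· ♟ · ♟ ♟ ♟ · ♟
· · · · · · · ·
♟ · ♟ · · · ♟ ·
♙ · · · · · · ·
· · · ♙ · · · ·
· ♙ ♙ · ♙ ♙ ♙ ♙
♖ ♘ ♗ ♕ ♔ ♗ ♘ ♖


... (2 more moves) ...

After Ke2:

♜ ♞ ♝ ♛ ♚ ♝ ♞ ♜
· ♟ · · ♟ ♟ · ♟
· · · · · · · ·
♟ · ♟ ♟ · · ♟ ·
♙ · · · · · · ·
· · · ♙ ♙ · · ·
· ♙ ♙ · ♔ ♙ ♙ ♙
♖ ♘ ♗ ♕ · ♗ ♘ ♖


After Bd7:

♜ ♞ · ♛ ♚ ♝ ♞ ♜
· ♟ · ♝ ♟ ♟ · ♟
· · · · · · · ·
♟ · ♟ ♟ · · ♟ ·
♙ · · · · · · ·
· · · ♙ ♙ · · ·
· ♙ ♙ · ♔ ♙ ♙ ♙
♖ ♘ ♗ ♕ · ♗ ♘ ♖



  a b c d e f g h
  ─────────────────
8│♜ ♞ · ♛ ♚ ♝ ♞ ♜│8
7│· ♟ · ♝ ♟ ♟ · ♟│7
6│· · · · · · · ·│6
5│♟ · ♟ ♟ · · ♟ ·│5
4│♙ · · · · · · ·│4
3│· · · ♙ ♙ · · ·│3
2│· ♙ ♙ · ♔ ♙ ♙ ♙│2
1│♖ ♘ ♗ ♕ · ♗ ♘ ♖│1
  ─────────────────
  a b c d e f g h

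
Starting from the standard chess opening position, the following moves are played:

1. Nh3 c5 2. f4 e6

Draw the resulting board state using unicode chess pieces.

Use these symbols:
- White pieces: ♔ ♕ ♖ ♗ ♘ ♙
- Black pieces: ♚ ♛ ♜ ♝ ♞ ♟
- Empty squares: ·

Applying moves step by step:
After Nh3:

♜ ♞ ♝ ♛ ♚ ♝ ♞ ♜
♟ ♟ ♟ ♟ ♟ ♟ ♟ ♟
· · · · · · · ·
· · · · · · · ·
· · · · · · · ·
· · · · · · · ♘
♙ ♙ ♙ ♙ ♙ ♙ ♙ ♙
♖ ♘ ♗ ♕ ♔ ♗ · ♖


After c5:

♜ ♞ ♝ ♛ ♚ ♝ ♞ ♜
♟ ♟ · ♟ ♟ ♟ ♟ ♟
· · · · · · · ·
· · ♟ · · · · ·
· · · · · · · ·
· · · · · · · ♘
♙ ♙ ♙ ♙ ♙ ♙ ♙ ♙
♖ ♘ ♗ ♕ ♔ ♗ · ♖


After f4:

♜ ♞ ♝ ♛ ♚ ♝ ♞ ♜
♟ ♟ · ♟ ♟ ♟ ♟ ♟
· · · · · · · ·
· · ♟ · · · · ·
· · · · · ♙ · ·
· · · · · · · ♘
♙ ♙ ♙ ♙ ♙ · ♙ ♙
♖ ♘ ♗ ♕ ♔ ♗ · ♖


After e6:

♜ ♞ ♝ ♛ ♚ ♝ ♞ ♜
♟ ♟ · ♟ · ♟ ♟ ♟
· · · · ♟ · · ·
· · ♟ · · · · ·
· · · · · ♙ · ·
· · · · · · · ♘
♙ ♙ ♙ ♙ ♙ · ♙ ♙
♖ ♘ ♗ ♕ ♔ ♗ · ♖



  a b c d e f g h
  ─────────────────
8│♜ ♞ ♝ ♛ ♚ ♝ ♞ ♜│8
7│♟ ♟ · ♟ · ♟ ♟ ♟│7
6│· · · · ♟ · · ·│6
5│· · ♟ · · · · ·│5
4│· · · · · ♙ · ·│4
3│· · · · · · · ♘│3
2│♙ ♙ ♙ ♙ ♙ · ♙ ♙│2
1│♖ ♘ ♗ ♕ ♔ ♗ · ♖│1
  ─────────────────
  a b c d e f g h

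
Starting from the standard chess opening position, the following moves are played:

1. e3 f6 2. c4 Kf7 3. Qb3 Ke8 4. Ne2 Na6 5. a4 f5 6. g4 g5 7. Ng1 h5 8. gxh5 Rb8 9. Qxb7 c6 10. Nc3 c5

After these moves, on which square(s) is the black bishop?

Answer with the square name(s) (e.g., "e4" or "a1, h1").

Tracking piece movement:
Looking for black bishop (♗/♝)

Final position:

  a b c d e f g h
  ─────────────────
8│· ♜ ♝ ♛ ♚ ♝ ♞ ♜│8
7│♟ ♕ · ♟ ♟ · · ·│7
6│♞ · · · · · · ·│6
5│· · ♟ · · ♟ ♟ ♙│5
4│♙ · ♙ · · · · ·│4
3│· · ♘ · ♙ · · ·│3
2│· ♙ · ♙ · ♙ · ♙│2
1│♖ · ♗ · ♔ ♗ ♘ ♖│1
  ─────────────────
  a b c d e f g h


c8, f8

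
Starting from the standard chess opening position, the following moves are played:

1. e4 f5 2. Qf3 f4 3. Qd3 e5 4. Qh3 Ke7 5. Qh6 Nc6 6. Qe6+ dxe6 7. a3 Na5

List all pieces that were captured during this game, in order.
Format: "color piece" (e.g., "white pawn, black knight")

Tracking captures:
  dxe6: captured white queen

white queen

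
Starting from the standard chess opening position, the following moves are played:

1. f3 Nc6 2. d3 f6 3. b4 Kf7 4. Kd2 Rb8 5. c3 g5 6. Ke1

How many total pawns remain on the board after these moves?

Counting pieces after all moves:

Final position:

  a b c d e f g h
  ─────────────────
8│· ♜ ♝ ♛ · ♝ ♞ ♜│8
7│♟ ♟ ♟ ♟ ♟ ♚ · ♟│7
6│· · ♞ · · ♟ · ·│6
5│· · · · · · ♟ ·│5
4│· ♙ · · · · · ·│4
3│· · ♙ ♙ · ♙ · ·│3
2│♙ · · · ♙ · ♙ ♙│2
1│♖ ♘ ♗ ♕ ♔ ♗ ♘ ♖│1
  ─────────────────
  a b c d e f g h


16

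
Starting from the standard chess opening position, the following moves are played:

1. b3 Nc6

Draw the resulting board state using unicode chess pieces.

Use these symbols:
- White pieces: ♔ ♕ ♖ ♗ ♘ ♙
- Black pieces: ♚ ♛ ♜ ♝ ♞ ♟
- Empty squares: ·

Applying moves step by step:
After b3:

♜ ♞ ♝ ♛ ♚ ♝ ♞ ♜
♟ ♟ ♟ ♟ ♟ ♟ ♟ ♟
· · · · · · · ·
· · · · · · · ·
· · · · · · · ·
· ♙ · · · · · ·
♙ · ♙ ♙ ♙ ♙ ♙ ♙
♖ ♘ ♗ ♕ ♔ ♗ ♘ ♖


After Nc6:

♜ · ♝ ♛ ♚ ♝ ♞ ♜
♟ ♟ ♟ ♟ ♟ ♟ ♟ ♟
· · ♞ · · · · ·
· · · · · · · ·
· · · · · · · ·
· ♙ · · · · · ·
♙ · ♙ ♙ ♙ ♙ ♙ ♙
♖ ♘ ♗ ♕ ♔ ♗ ♘ ♖



  a b c d e f g h
  ─────────────────
8│♜ · ♝ ♛ ♚ ♝ ♞ ♜│8
7│♟ ♟ ♟ ♟ ♟ ♟ ♟ ♟│7
6│· · ♞ · · · · ·│6
5│· · · · · · · ·│5
4│· · · · · · · ·│4
3│· ♙ · · · · · ·│3
2│♙ · ♙ ♙ ♙ ♙ ♙ ♙│2
1│♖ ♘ ♗ ♕ ♔ ♗ ♘ ♖│1
  ─────────────────
  a b c d e f g h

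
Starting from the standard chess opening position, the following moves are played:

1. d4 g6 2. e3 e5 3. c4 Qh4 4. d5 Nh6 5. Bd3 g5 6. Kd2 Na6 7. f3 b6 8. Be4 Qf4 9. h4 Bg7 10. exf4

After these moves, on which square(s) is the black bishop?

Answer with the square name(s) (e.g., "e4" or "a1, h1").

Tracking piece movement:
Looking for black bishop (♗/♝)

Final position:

  a b c d e f g h
  ─────────────────
8│♜ · ♝ · ♚ · · ♜│8
7│♟ · ♟ ♟ · ♟ ♝ ♟│7
6│♞ ♟ · · · · · ♞│6
5│· · · ♙ ♟ · ♟ ·│5
4│· · ♙ · ♗ ♙ · ♙│4
3│· · · · · ♙ · ·│3
2│♙ ♙ · ♔ · · ♙ ·│2
1│♖ ♘ ♗ ♕ · · ♘ ♖│1
  ─────────────────
  a b c d e f g h


c8, g7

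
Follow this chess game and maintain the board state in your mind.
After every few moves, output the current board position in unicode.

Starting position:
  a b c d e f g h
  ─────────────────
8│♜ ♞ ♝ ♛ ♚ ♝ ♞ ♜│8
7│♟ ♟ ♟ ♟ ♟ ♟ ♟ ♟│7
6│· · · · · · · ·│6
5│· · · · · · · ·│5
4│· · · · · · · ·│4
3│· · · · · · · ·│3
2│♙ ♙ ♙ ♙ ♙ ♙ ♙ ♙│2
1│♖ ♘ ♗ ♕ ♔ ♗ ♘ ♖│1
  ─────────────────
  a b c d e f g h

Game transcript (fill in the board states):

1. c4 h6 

  a b c d e f g h
  ─────────────────
8│♜ ♞ ♝ ♛ ♚ ♝ ♞ ♜│8
7│♟ ♟ ♟ ♟ ♟ ♟ ♟ ·│7
6│· · · · · · · ♟│6
5│· · · · · · · ·│5
4│· · ♙ · · · · ·│4
3│· · · · · · · ·│3
2│♙ ♙ · ♙ ♙ ♙ ♙ ♙│2
1│♖ ♘ ♗ ♕ ♔ ♗ ♘ ♖│1
  ─────────────────
  a b c d e f g h

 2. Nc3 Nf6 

  a b c d e f g h
  ─────────────────
8│♜ ♞ ♝ ♛ ♚ ♝ · ♜│8
7│♟ ♟ ♟ ♟ ♟ ♟ ♟ ·│7
6│· · · · · ♞ · ♟│6
5│· · · · · · · ·│5
4│· · ♙ · · · · ·│4
3│· · ♘ · · · · ·│3
2│♙ ♙ · ♙ ♙ ♙ ♙ ♙│2
1│♖ · ♗ ♕ ♔ ♗ ♘ ♖│1
  ─────────────────
  a b c d e f g h

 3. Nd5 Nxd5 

  a b c d e f g h
  ─────────────────
8│♜ ♞ ♝ ♛ ♚ ♝ · ♜│8
7│♟ ♟ ♟ ♟ ♟ ♟ ♟ ·│7
6│· · · · · · · ♟│6
5│· · · ♞ · · · ·│5
4│· · ♙ · · · · ·│4
3│· · · · · · · ·│3
2│♙ ♙ · ♙ ♙ ♙ ♙ ♙│2
1│♖ · ♗ ♕ ♔ ♗ ♘ ♖│1
  ─────────────────
  a b c d e f g h

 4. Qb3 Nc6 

  a b c d e f g h
  ─────────────────
8│♜ · ♝ ♛ ♚ ♝ · ♜│8
7│♟ ♟ ♟ ♟ ♟ ♟ ♟ ·│7
6│· · ♞ · · · · ♟│6
5│· · · ♞ · · · ·│5
4│· · ♙ · · · · ·│4
3│· ♕ · · · · · ·│3
2│♙ ♙ · ♙ ♙ ♙ ♙ ♙│2
1│♖ · ♗ · ♔ ♗ ♘ ♖│1
  ─────────────────
  a b c d e f g h

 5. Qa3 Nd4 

  a b c d e f g h
  ─────────────────
8│♜ · ♝ ♛ ♚ ♝ · ♜│8
7│♟ ♟ ♟ ♟ ♟ ♟ ♟ ·│7
6│· · · · · · · ♟│6
5│· · · ♞ · · · ·│5
4│· · ♙ ♞ · · · ·│4
3│♕ · · · · · · ·│3
2│♙ ♙ · ♙ ♙ ♙ ♙ ♙│2
1│♖ · ♗ · ♔ ♗ ♘ ♖│1
  ─────────────────
  a b c d e f g h

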